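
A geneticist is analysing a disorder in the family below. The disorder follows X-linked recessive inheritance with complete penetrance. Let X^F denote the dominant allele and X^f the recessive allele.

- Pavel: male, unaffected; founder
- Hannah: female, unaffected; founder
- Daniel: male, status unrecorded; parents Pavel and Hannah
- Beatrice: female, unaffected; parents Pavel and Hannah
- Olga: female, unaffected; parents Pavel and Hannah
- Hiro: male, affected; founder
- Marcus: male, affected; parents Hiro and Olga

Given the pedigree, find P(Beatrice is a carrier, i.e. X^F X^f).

Pavel is unaffected, so Pavel is X^F Y.
Hannah is unaffected so carries F and passed f to Olga (X^F X^f, whose F came from Pavel), so Hannah is X^F X^f.
Their cross gives offspring ratios 1/2 X^F X^F : 1/2 X^F X^f. Conditioning on Beatrice being unaffected, P(X^F X^f) = 1/2 / 1 = 1/2.

1/2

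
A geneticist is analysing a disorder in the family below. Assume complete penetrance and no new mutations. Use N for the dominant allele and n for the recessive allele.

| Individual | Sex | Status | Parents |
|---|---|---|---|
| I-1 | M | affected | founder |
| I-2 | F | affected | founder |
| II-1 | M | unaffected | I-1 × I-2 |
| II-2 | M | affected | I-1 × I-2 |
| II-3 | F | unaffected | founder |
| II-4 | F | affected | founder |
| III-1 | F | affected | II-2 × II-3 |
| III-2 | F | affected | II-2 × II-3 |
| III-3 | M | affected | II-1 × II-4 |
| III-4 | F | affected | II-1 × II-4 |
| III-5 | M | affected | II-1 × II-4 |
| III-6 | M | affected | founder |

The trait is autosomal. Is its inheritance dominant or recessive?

I-1 and I-2 are both affected yet have an unaffected child II-1. Under a recessive model two affected parents are homozygous and every child would be affected, so the trait cannot be recessive.

dominant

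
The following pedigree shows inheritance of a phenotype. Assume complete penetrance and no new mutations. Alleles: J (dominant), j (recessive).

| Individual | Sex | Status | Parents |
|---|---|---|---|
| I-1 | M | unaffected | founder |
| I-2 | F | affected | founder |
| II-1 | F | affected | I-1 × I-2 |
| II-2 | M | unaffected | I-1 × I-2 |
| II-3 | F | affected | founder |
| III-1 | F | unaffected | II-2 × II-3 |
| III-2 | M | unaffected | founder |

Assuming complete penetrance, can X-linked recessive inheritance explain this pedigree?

No

Under X-linked recessive, II-1 (affected, female) cannot arise from I-1 (unaffected) × I-2 (affected).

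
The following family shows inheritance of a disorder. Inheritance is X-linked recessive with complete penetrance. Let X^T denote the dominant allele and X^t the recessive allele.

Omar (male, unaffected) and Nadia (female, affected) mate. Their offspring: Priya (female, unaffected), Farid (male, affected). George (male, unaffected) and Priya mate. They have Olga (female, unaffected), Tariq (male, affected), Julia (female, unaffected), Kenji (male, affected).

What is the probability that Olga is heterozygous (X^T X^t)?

George is unaffected, so George is X^T Y.
Priya is unaffected so carries T and received t from Nadia (X^t X^t), so Priya is X^T X^t.
Their cross gives offspring ratios 1/2 X^T X^T : 1/2 X^T X^t. Conditioning on Olga being unaffected, P(X^T X^t) = 1/2 / 1 = 1/2.

1/2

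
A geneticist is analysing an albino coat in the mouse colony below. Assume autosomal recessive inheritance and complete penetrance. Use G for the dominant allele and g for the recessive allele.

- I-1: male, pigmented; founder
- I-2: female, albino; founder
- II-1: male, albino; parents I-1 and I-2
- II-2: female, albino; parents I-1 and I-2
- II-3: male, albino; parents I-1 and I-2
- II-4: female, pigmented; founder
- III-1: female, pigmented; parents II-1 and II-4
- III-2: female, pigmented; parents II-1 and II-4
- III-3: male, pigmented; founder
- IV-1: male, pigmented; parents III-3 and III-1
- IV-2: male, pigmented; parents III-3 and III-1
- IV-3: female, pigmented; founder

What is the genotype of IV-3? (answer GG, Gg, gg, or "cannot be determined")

cannot be determined

IV-3's phenotype allows GG or Gg, and no parent or child forces a single allele at both positions; consistent genotype assignments exist with IV-3 as GG or Gg.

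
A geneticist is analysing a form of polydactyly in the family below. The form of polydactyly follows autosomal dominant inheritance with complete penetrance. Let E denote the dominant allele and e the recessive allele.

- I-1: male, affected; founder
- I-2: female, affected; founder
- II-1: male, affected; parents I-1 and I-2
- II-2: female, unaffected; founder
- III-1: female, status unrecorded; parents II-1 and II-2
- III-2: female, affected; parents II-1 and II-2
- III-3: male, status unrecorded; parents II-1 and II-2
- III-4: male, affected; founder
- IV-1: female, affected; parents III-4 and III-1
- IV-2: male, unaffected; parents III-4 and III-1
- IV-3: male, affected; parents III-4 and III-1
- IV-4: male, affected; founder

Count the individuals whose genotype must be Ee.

Obligate heterozygotes: III-2 is affected so carries E and received e from II-2 (ee), so III-2 is Ee; III-4 is affected so carries E and passed e to IV-2 (ee), so III-4 is Ee.
Every other individual is either homozygous by phenotype or has at least one consistent homozygous assignment, so the count is 2.

2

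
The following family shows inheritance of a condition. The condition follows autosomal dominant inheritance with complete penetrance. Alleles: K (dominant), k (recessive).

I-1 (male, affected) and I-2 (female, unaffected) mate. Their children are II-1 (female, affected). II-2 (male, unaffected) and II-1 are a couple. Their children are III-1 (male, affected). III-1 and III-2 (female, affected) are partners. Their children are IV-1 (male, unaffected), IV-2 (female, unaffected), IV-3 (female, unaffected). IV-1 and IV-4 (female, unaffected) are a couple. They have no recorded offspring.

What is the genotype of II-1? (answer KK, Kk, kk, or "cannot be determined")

Kk

From phenotype alone, II-1 is KK or Kk.
II-1 is affected so carries K and received k from I-2 (kk), so II-1 is Kk.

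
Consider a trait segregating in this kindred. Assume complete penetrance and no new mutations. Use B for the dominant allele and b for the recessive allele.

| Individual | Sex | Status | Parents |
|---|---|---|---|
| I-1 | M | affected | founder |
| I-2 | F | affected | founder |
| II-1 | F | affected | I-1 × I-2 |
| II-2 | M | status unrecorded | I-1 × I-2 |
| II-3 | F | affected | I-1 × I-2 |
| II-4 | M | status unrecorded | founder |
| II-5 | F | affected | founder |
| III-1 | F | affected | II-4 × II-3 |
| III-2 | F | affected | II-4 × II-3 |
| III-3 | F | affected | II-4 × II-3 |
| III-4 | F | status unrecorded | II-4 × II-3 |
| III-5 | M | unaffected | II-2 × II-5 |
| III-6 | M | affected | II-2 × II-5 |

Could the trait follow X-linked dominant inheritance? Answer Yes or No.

Yes

A consistent assignment under X-linked dominant exists: I-1 X^B Y, I-2 X^B X^B, II-1 X^B X^B, II-2 X^B Y, II-3 X^B X^B, II-4 X^B Y, II-5 X^B X^b, III-1 X^B X^B, III-2 X^B X^B, III-3 X^B X^B, III-4 X^B X^B, III-5 X^b Y, III-6 X^B Y.
In this assignment every recorded phenotype matches its genotype and every non-founder's genotype is obtainable from its parents' genotypes, so the pedigree is consistent.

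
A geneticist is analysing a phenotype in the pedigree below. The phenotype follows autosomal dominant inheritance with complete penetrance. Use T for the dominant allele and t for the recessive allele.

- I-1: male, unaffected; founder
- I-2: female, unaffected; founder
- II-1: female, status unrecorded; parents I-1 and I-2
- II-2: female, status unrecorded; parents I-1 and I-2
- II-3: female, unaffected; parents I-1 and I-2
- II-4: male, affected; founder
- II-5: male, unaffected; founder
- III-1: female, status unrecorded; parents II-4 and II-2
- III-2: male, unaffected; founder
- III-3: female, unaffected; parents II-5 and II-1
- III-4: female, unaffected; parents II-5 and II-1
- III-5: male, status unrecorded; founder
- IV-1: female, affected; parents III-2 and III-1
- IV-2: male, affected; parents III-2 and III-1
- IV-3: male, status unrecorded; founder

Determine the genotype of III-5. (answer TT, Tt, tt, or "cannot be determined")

III-5's phenotype is unrecorded, and no parent or child forces a single allele at both positions; consistent genotype assignments exist with III-5 as TT or Tt or tt.

cannot be determined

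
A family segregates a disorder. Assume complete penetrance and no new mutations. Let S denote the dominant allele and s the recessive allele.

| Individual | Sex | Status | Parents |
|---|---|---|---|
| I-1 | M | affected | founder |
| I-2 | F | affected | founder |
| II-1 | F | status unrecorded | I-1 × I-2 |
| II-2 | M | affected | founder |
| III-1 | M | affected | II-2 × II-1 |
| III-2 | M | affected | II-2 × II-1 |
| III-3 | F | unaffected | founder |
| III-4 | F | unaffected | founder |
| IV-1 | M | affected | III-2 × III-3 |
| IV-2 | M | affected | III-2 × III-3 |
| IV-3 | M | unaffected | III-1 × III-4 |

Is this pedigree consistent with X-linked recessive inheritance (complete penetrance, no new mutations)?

Yes

A consistent assignment under X-linked recessive exists: I-1 X^s Y, I-2 X^s X^s, II-1 X^s X^s, II-2 X^s Y, III-1 X^s Y, III-2 X^s Y, III-3 X^S X^s, III-4 X^S X^S, IV-1 X^s Y, IV-2 X^s Y, IV-3 X^S Y.
In this assignment every recorded phenotype matches its genotype and every non-founder's genotype is obtainable from its parents' genotypes, so the pedigree is consistent.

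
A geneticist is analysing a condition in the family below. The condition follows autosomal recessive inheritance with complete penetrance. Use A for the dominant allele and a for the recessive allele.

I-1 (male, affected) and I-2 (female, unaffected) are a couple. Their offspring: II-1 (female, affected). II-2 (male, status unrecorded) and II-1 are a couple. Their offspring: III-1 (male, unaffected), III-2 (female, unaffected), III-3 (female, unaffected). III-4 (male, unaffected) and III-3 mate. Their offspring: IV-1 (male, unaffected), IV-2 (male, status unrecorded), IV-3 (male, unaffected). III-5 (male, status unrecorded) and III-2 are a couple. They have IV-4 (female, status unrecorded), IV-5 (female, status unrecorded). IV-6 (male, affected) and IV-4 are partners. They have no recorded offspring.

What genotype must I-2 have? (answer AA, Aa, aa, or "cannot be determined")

From phenotype alone, I-2 is AA or Aa.
I-2 is unaffected so carries A and passed a to II-1 (aa), so I-2 is Aa.

Aa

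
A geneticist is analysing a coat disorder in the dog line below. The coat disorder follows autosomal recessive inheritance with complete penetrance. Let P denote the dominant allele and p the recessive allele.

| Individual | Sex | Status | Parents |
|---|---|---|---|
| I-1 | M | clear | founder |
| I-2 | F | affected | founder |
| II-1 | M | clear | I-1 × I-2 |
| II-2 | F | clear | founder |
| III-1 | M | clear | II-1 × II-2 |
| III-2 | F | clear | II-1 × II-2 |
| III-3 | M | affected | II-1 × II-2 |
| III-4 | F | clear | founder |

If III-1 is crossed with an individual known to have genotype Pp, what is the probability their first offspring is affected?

1/6

II-1 is clear so carries P and received p from I-2 (pp), so II-1 is Pp.
II-2 is clear so carries P and passed p to III-3 (pp), so II-2 is Pp.
III-1 is a clear offspring of II-1 (Pp) × II-2 (Pp), whose cross gives 1/4 PP : 1/2 Pp : 1/4 pp; conditioning on being clear, III-1 is PP with probability 1/3, Pp with probability 2/3.
Summing over parental genotype combinations, P(offspring is affected) = 2/3·1/4 = 1/6.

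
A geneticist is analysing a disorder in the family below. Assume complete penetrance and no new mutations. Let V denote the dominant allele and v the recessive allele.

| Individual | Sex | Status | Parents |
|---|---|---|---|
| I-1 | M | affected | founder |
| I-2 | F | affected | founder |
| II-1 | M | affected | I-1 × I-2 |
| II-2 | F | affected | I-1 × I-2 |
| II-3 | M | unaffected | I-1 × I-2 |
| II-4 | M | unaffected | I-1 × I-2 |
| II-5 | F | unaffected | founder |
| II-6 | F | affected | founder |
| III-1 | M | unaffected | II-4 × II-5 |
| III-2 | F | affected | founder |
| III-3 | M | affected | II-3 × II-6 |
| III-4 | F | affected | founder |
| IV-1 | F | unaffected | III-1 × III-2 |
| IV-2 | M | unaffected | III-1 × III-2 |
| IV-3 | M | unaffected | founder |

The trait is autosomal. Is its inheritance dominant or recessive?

I-1 and I-2 are both affected yet have an unaffected child II-3. Under a recessive model two affected parents are homozygous and every child would be affected, so the trait cannot be recessive.

dominant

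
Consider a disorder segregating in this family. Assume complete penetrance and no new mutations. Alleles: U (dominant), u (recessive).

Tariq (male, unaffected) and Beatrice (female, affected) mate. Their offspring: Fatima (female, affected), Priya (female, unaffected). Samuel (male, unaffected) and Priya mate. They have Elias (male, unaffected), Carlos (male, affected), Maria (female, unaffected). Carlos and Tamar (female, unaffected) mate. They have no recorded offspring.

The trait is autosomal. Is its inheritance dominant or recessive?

recessive

Samuel and Priya are both unaffected yet have an affected child Carlos. Under dominance, an affected child requires at least one affected parent, so the trait cannot be dominant.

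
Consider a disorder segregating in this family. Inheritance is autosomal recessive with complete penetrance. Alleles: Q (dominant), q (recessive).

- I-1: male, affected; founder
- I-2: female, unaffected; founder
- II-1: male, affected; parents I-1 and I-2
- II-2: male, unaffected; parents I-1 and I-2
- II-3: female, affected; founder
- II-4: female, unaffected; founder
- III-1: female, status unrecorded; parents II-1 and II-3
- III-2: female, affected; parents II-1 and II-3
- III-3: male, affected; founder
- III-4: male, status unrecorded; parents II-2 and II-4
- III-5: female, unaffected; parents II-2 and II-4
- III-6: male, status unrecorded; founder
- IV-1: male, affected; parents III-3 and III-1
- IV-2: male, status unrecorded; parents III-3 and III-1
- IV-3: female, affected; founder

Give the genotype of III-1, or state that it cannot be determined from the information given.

From phenotype alone, III-1 is QQ or Qq or qq.
III-1 received q from II-1 (qq) and received q from II-3 (qq), so III-1 is qq.

qq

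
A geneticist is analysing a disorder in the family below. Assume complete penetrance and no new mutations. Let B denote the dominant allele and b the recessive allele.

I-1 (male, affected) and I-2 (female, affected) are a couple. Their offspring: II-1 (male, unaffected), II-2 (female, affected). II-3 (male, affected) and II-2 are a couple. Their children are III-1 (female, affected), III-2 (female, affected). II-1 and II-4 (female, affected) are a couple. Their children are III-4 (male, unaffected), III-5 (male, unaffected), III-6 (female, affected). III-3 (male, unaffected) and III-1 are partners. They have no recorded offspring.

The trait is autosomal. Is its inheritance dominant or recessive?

I-1 and I-2 are both affected yet have an unaffected child II-1. Under a recessive model two affected parents are homozygous and every child would be affected, so the trait cannot be recessive.

dominant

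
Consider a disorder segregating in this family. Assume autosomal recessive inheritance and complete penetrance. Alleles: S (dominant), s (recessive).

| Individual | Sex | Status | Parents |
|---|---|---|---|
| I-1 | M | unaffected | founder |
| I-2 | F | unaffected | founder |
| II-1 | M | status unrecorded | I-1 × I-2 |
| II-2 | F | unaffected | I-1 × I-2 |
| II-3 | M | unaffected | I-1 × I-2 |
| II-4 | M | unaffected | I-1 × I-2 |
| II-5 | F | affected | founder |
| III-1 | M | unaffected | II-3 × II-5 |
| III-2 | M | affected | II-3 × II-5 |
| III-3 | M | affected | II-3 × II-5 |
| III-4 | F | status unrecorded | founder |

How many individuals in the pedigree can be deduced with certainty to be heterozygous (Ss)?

Obligate heterozygotes: II-3 is unaffected so carries S and passed s to III-2 (ss), so II-3 is Ss; III-1 is unaffected so carries S and received s from II-5 (ss), so III-1 is Ss.
Every other individual is either homozygous by phenotype or has at least one consistent homozygous assignment, so the count is 2.

2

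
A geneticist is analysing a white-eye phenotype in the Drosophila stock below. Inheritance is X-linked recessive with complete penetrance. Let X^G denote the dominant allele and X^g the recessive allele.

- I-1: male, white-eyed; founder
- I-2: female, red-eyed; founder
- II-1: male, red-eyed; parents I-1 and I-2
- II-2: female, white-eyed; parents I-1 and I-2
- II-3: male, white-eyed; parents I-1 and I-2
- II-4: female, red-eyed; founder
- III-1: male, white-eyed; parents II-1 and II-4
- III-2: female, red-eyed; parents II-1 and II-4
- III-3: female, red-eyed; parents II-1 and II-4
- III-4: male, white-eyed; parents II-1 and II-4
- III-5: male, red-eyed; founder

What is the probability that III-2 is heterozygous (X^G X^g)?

1/2

II-1 is red-eyed, so II-1 is X^G Y.
II-4 is red-eyed so carries G and passed g to III-1 (X^g Y), so II-4 is X^G X^g.
Their cross gives offspring ratios 1/2 X^G X^G : 1/2 X^G X^g. Conditioning on III-2 being red-eyed, P(X^G X^g) = 1/2 / 1 = 1/2.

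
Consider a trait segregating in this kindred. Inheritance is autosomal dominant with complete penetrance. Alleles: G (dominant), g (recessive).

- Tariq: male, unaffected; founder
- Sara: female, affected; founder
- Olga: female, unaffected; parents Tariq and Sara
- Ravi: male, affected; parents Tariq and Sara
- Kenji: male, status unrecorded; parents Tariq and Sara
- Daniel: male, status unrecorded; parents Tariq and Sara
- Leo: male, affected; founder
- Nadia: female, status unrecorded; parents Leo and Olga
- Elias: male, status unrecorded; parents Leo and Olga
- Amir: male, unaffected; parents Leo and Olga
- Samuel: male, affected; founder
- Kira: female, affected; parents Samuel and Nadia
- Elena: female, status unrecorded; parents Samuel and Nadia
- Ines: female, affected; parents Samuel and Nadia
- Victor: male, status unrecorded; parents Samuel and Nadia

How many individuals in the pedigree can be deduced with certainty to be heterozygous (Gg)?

Obligate heterozygotes: Sara is affected so carries G and passed g to Olga (gg), so Sara is Gg; Ravi is affected so carries G and received g from Tariq (gg), so Ravi is Gg; Leo is affected so carries G and passed g to Amir (gg), so Leo is Gg.
Every other individual is either homozygous by phenotype or has at least one consistent homozygous assignment, so the count is 3.

3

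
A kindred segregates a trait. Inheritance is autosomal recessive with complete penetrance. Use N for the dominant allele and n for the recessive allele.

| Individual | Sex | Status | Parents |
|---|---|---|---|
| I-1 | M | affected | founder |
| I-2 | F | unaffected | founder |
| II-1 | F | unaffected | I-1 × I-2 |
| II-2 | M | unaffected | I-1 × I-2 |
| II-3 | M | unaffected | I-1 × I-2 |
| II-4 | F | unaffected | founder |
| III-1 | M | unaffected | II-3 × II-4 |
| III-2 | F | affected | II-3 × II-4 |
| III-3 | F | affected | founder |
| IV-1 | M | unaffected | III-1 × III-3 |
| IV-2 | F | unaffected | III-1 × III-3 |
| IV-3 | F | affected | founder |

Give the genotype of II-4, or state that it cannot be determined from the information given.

Nn

From phenotype alone, II-4 is NN or Nn.
II-4 is unaffected so carries N and passed n to III-2 (nn), so II-4 is Nn.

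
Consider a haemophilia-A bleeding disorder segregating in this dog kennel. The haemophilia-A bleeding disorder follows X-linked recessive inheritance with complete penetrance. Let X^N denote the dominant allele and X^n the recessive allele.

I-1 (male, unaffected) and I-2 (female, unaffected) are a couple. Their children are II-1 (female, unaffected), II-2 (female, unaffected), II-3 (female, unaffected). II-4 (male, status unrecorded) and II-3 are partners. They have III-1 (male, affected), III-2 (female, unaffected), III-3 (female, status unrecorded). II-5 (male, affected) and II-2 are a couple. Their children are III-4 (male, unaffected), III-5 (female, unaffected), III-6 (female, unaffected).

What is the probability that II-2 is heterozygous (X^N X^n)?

I-1 is unaffected, so I-1 is X^N Y.
I-2 is unaffected so carries N and passed n to II-3 (X^N X^n, whose N came from I-1), so I-2 is X^N X^n.
Their cross gives offspring ratios 1/2 X^N X^N : 1/2 X^N X^n. Conditioning on II-2 being unaffected, P(X^N X^n) = 1/2 / 1 = 1/2 before taking II-2's own offspring into account.
II-5 is affected, so II-5 is X^n Y.
Now use II-2's offspring. Probability of each recorded status — unaffected son III-4: 1/2 if II-2 is X^N X^n, 1 if X^N X^N; unaffected daughter III-5: 1/2 if II-2 is X^N X^n, 1 if X^N X^N; unaffected daughter III-6: 1/2 if II-2 is X^N X^n, 1 if X^N X^N.
Bayes: P(X^N X^n) = 1/2·1/8 / (1/2·1/8 + 1/2·1) = 1/9.

1/9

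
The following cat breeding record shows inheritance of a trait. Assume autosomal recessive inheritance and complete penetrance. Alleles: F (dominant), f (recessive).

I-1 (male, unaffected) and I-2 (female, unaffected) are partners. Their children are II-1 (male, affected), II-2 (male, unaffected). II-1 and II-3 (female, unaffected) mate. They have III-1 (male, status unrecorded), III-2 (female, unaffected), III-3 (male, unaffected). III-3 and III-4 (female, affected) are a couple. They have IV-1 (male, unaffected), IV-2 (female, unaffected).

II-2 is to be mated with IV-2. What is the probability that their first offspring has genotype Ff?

1/2

I-1 is unaffected so carries F and passed f to II-1 (ff), so I-1 is Ff.
I-2 is unaffected so carries F and passed f to II-1 (ff), so I-2 is Ff.
II-2 is an unaffected offspring of I-1 (Ff) × I-2 (Ff), whose cross gives 1/4 FF : 1/2 Ff : 1/4 ff; conditioning on being unaffected, II-2 is FF with probability 1/3, Ff with probability 2/3.
IV-2 is unaffected so carries F and received f from III-4 (ff), so IV-2 is Ff.
Summing over parental genotype combinations, P(offspring has genotype Ff) = 1/3·1/2 + 2/3·1/2 = 1/2.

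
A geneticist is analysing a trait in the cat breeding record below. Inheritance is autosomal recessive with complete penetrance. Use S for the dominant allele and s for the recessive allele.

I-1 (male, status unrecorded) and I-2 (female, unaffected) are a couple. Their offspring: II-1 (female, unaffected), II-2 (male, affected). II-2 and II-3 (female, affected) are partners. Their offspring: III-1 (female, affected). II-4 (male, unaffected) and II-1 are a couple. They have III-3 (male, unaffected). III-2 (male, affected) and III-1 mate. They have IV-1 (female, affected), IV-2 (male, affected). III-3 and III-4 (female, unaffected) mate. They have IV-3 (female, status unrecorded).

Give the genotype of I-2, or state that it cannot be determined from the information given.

From phenotype alone, I-2 is SS or Ss.
I-2 is unaffected so carries S and passed s to II-2 (ss), so I-2 is Ss.

Ss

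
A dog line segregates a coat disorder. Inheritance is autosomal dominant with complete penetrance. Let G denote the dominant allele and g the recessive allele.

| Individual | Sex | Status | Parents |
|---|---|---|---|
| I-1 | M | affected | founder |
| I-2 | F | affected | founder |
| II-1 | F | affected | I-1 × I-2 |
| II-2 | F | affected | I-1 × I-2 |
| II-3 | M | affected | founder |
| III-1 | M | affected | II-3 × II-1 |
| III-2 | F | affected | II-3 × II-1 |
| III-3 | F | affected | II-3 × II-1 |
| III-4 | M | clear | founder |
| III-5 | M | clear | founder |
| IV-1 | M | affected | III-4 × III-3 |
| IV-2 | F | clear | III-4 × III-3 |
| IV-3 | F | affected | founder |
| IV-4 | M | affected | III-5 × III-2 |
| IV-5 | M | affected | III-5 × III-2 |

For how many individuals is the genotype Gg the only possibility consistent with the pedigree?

Obligate heterozygotes: III-3 is affected so carries G and passed g to IV-2 (gg), so III-3 is Gg; IV-1 is affected so carries G and received g from III-4 (gg), so IV-1 is Gg; IV-4 is affected so carries G and received g from III-5 (gg), so IV-4 is Gg; IV-5 is affected so carries G and received g from III-5 (gg), so IV-5 is Gg.
Every other individual is either homozygous by phenotype or has at least one consistent homozygous assignment, so the count is 4.

4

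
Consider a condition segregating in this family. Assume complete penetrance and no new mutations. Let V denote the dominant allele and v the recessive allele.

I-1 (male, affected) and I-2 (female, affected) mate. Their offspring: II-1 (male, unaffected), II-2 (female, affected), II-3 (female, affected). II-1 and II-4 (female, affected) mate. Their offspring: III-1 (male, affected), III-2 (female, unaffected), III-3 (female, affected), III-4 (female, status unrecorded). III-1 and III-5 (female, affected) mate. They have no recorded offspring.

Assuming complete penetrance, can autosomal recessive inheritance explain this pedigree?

No

Under autosomal recessive, II-1 (unaffected, male) cannot arise from I-1 (affected) × I-2 (affected).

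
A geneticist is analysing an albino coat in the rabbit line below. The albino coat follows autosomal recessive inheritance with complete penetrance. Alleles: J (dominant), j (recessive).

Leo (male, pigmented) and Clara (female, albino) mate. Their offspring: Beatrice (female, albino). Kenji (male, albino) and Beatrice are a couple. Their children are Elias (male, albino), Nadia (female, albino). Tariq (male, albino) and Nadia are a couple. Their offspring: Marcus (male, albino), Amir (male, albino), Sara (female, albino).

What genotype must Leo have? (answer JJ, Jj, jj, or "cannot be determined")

Jj

From phenotype alone, Leo is JJ or Jj.
Leo is pigmented so carries J and passed j to Beatrice (jj), so Leo is Jj.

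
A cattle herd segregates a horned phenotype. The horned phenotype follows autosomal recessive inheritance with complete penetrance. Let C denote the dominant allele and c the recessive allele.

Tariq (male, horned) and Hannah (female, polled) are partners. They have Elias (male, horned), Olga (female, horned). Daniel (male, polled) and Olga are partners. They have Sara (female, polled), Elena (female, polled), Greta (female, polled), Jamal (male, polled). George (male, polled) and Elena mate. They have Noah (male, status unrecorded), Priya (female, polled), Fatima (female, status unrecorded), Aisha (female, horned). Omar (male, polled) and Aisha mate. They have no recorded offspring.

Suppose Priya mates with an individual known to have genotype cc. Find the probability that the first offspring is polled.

George is polled so carries C and passed c to Aisha (cc), so George is Cc.
Elena is polled so carries C and received c from Olga (cc), so Elena is Cc.
Priya is a polled offspring of George (Cc) × Elena (Cc), whose cross gives 1/4 CC : 1/2 Cc : 1/4 cc; conditioning on being polled, Priya is CC with probability 1/3, Cc with probability 2/3.
Summing over parental genotype combinations, P(offspring is polled) = 1/3·1 + 2/3·1/2 = 2/3.

2/3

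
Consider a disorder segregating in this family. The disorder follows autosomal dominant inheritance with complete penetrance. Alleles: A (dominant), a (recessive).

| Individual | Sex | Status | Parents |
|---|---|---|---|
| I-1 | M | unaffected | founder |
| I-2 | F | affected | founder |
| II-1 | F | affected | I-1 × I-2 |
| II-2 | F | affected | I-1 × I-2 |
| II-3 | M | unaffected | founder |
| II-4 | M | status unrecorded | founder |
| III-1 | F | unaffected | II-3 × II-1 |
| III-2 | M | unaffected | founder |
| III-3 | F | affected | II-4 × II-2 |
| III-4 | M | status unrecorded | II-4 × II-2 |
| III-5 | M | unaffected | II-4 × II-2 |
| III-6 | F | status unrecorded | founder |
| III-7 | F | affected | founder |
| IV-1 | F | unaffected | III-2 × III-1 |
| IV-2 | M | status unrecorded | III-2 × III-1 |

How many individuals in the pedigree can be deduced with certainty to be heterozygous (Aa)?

2

Obligate heterozygotes: II-1 is affected so carries A and received a from I-1 (aa), so II-1 is Aa; II-2 is affected so carries A and received a from I-1 (aa), so II-2 is Aa.
Every other individual is either homozygous by phenotype or has at least one consistent homozygous assignment, so the count is 2.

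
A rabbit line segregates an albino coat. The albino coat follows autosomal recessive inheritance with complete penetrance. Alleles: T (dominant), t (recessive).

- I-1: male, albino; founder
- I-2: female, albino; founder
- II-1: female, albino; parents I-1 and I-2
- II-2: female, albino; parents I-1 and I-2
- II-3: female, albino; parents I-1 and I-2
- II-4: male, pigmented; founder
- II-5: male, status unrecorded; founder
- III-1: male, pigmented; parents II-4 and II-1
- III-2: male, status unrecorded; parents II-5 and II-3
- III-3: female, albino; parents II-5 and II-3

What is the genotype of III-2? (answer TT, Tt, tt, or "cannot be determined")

III-2's phenotype is unrecorded, and no parent or child forces a single allele at both positions; consistent genotype assignments exist with III-2 as Tt or tt.

cannot be determined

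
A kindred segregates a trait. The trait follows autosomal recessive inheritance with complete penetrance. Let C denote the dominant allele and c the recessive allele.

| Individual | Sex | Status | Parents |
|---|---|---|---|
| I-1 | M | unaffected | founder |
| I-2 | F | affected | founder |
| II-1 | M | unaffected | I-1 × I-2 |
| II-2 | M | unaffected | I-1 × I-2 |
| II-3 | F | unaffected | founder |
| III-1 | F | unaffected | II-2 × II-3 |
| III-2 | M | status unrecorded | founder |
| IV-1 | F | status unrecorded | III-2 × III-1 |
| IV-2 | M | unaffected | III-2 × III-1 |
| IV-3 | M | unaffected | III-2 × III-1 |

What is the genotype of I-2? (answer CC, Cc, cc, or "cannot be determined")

cc

I-2 is affected, so I-2 is cc.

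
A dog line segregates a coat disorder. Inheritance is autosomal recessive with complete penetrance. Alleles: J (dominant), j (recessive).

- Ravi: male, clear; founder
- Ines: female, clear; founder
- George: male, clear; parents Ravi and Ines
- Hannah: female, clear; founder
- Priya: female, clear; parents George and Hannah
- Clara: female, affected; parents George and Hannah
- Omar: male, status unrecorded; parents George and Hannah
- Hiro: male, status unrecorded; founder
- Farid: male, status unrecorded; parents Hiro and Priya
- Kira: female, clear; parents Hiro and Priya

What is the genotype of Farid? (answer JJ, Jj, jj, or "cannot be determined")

Farid's phenotype is unrecorded, and no parent or child forces a single allele at both positions; consistent genotype assignments exist with Farid as JJ or Jj or jj.

cannot be determined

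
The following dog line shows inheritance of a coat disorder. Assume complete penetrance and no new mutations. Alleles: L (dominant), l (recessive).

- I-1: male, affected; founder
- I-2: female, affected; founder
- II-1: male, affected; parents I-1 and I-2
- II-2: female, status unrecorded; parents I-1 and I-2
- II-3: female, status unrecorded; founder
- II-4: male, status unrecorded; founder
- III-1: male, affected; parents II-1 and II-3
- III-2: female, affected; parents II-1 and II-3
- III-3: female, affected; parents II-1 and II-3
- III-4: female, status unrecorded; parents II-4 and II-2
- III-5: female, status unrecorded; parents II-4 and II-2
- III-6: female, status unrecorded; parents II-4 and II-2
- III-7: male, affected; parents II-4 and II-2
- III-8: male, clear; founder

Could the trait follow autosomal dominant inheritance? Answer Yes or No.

Yes

A consistent assignment under autosomal dominant exists: I-1 LL, I-2 LL, II-1 LL, II-2 LL, II-3 LL, II-4 LL, III-1 LL, III-2 LL, III-3 LL, III-4 LL, III-5 LL, III-6 LL, III-7 LL, III-8 ll.
In this assignment every recorded phenotype matches its genotype and every non-founder's genotype is obtainable from its parents' genotypes, so the pedigree is consistent.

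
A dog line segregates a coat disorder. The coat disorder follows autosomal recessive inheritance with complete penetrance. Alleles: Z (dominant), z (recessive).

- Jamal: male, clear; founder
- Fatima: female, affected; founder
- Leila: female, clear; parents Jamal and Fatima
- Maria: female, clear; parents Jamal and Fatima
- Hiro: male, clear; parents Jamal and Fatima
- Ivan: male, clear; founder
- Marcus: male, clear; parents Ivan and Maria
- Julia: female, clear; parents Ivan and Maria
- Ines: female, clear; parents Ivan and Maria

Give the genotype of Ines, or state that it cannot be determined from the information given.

cannot be determined

Ines's phenotype allows ZZ or Zz, and no parent or child forces a single allele at both positions; consistent genotype assignments exist with Ines as ZZ or Zz.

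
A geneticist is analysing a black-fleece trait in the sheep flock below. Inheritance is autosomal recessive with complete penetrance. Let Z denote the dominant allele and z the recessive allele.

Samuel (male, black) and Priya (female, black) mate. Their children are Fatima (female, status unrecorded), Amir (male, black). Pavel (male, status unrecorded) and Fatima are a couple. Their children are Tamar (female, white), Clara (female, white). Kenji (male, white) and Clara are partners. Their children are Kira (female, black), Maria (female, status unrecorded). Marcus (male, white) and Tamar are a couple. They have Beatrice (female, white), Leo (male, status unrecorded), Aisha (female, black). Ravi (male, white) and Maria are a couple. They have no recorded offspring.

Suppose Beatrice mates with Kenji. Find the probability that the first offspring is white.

Marcus is white so carries Z and passed z to Aisha (zz), so Marcus is Zz.
Tamar is white so carries Z and received z from Fatima (zz), so Tamar is Zz.
Beatrice is a white offspring of Marcus (Zz) × Tamar (Zz), whose cross gives 1/4 ZZ : 1/2 Zz : 1/4 zz; conditioning on being white, Beatrice is ZZ with probability 1/3, Zz with probability 2/3.
Kenji is white so carries Z and passed z to Kira (zz), so Kenji is Zz.
Summing over parental genotype combinations, P(offspring is white) = 1/3·1 + 2/3·3/4 = 5/6.

5/6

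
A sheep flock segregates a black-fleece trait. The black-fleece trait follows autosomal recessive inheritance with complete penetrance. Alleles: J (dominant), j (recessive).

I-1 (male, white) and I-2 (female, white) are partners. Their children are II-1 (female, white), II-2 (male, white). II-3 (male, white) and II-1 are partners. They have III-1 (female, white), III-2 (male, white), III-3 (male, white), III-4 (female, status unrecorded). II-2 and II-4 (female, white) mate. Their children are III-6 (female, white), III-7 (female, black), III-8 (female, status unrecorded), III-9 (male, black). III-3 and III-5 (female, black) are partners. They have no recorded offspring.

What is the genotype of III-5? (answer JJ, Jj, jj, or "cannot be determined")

jj

III-5 is black, so III-5 is jj.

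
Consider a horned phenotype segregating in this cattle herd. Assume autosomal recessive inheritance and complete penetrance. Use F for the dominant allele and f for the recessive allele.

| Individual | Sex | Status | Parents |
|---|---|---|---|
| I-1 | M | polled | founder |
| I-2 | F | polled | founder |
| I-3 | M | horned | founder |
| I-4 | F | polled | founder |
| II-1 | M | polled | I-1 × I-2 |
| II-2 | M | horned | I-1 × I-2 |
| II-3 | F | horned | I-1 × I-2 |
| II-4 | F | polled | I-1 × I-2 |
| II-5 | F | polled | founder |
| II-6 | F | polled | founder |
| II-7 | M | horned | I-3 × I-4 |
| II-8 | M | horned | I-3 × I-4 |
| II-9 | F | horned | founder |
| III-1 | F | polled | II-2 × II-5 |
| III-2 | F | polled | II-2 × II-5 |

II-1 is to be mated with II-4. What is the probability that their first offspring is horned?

I-1 is polled so carries F and passed f to II-2 (ff), so I-1 is Ff.
I-2 is polled so carries F and passed f to II-2 (ff), so I-2 is Ff.
II-1 is a polled offspring of I-1 (Ff) × I-2 (Ff), whose cross gives 1/4 FF : 1/2 Ff : 1/4 ff; conditioning on being polled, II-1 is FF with probability 1/3, Ff with probability 2/3.
II-4 is a polled offspring of I-1 (Ff) × I-2 (Ff), whose cross gives 1/4 FF : 1/2 Ff : 1/4 ff; conditioning on being polled, II-4 is FF with probability 1/3, Ff with probability 2/3.
Summing over parental genotype combinations, P(offspring is horned) = 4/9·1/4 = 1/9.

1/9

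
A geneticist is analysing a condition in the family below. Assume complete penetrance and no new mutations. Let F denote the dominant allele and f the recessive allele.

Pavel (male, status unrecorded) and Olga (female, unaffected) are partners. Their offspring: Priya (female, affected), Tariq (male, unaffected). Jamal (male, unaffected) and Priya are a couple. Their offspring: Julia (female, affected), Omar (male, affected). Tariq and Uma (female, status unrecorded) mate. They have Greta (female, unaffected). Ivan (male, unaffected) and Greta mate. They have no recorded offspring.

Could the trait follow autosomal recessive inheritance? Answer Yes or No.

A consistent assignment under autosomal recessive exists: Pavel Ff, Olga Ff, Priya ff, Tariq FF, Jamal Ff, Uma FF, Julia ff, Omar ff, Greta FF, Ivan FF.
In this assignment every recorded phenotype matches its genotype and every non-founder's genotype is obtainable from its parents' genotypes, so the pedigree is consistent.

Yes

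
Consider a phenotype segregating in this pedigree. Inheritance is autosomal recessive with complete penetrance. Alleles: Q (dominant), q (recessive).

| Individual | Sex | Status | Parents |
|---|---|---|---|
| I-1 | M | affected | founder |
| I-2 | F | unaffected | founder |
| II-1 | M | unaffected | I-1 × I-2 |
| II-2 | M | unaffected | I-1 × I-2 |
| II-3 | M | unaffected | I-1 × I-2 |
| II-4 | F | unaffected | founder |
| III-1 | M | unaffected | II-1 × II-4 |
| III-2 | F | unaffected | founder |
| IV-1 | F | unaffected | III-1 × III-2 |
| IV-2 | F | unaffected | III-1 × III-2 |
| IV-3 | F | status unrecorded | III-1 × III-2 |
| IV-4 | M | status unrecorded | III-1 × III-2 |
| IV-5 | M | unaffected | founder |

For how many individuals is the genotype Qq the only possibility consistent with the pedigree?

3

Obligate heterozygotes: II-1 is unaffected so carries Q and received q from I-1 (qq), so II-1 is Qq; II-2 is unaffected so carries Q and received q from I-1 (qq), so II-2 is Qq; II-3 is unaffected so carries Q and received q from I-1 (qq), so II-3 is Qq.
Every other individual is either homozygous by phenotype or has at least one consistent homozygous assignment, so the count is 3.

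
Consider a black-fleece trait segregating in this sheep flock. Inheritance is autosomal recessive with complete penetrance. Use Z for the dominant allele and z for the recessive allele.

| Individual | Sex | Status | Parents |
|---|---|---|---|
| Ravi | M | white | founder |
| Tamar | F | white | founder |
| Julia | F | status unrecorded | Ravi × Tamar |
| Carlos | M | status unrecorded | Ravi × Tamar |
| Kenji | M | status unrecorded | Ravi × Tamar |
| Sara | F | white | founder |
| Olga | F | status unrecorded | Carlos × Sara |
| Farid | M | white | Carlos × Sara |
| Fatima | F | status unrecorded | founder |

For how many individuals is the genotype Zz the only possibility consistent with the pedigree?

No individual's genotype is forced to Zz by the pedigree, so the count is 0.

0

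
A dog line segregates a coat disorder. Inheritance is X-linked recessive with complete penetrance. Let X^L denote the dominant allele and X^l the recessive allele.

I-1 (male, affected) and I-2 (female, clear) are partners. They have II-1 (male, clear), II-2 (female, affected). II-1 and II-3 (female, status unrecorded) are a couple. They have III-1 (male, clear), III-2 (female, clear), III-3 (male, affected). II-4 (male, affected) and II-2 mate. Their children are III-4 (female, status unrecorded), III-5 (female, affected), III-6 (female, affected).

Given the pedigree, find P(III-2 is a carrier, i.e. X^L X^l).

II-1 is clear, so II-1 is X^L Y.
II-3 passed L to III-1 (X^L Y) and passed l to III-3 (X^l Y), so II-3 is X^L X^l.
Their cross gives offspring ratios 1/2 X^L X^L : 1/2 X^L X^l. Conditioning on III-2 being clear, P(X^L X^l) = 1/2 / 1 = 1/2.

1/2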